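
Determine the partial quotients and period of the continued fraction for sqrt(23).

Write x_i = (sqrt(23) + m_i)/d_i with (m_0, d_0) = (0, 1). a_0 = floor(sqrt(23)) = 4, since 4^2 = 16 <= 23 < 25 = 5^2.
Iterate m_{i+1} = d_i*a_i - m_i, d_{i+1} = (23 - m_{i+1}^2)/d_i, a_{i+1} = floor((a_0 + m_{i+1})/d_{i+1}):
  m_1 = 1*4 - 0 = 4, d_1 = (23 - 4^2)/1 = 7/1 = 7, a_1 = floor((4 + 4)/7) = 1.
  m_2 = 7*1 - 4 = 3, d_2 = (23 - 3^2)/7 = 14/7 = 2, a_2 = floor((4 + 3)/2) = 3.
  m_3 = 2*3 - 3 = 3, d_3 = (23 - 3^2)/2 = 14/2 = 7, a_3 = floor((4 + 3)/7) = 1.
  m_4 = 7*1 - 3 = 4, d_4 = (23 - 4^2)/7 = 7/7 = 1, a_4 = floor((4 + 4)/1) = 8.
  m_5 = 1*8 - 4 = 4, d_5 = (23 - 4^2)/1 = 7/1 = 7: (m_5, d_5) = (m_1, d_1) = (4, 7), so from here the quotients repeat a_1, ..., a_4; the period length is 4.
Hence the expansion of sqrt(23) is a_0 = 4 followed by the repeating block 1, 3, 1, 8 (period 4).

[4; (1, 3, 1, 8)]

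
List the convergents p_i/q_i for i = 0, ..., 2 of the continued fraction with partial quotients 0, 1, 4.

0/1, 1/1, 4/5

Using the convergent recurrence p_i = a_i*p_{i-1} + p_{i-2}, q_i = a_i*q_{i-1} + q_{i-2} with p_{-2}=0, p_{-1}=1, q_{-2}=1, q_{-1}=0:
  i=0: a_0=0, p_0 = 0*1 + 0 = 0, q_0 = 0*0 + 1 = 1.
  i=1: a_1=1, p_1 = 1*0 + 1 = 1, q_1 = 1*1 + 0 = 1.
  i=2: a_2=4, p_2 = 4*1 + 0 = 4, q_2 = 4*1 + 1 = 5.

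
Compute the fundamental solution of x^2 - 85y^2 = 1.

(x, y) = (285769, 30996)

First expand sqrt(85) as a continued fraction. With x_i = (sqrt(85) + m_i)/d_i and (m_0, d_0) = (0, 1): a_0 = floor(sqrt(85)) = 9, since 9^2 = 81 <= 85 < 100 = 10^2.
Iterate m_{i+1} = d_i*a_i - m_i, d_{i+1} = (85 - m_{i+1}^2)/d_i, a_{i+1} = floor((a_0 + m_{i+1})/d_{i+1}):
  m_1 = 1*9 - 0 = 9, d_1 = (85 - 9^2)/1 = 4/1 = 4, a_1 = floor((9 + 9)/4) = 4.
  m_2 = 4*4 - 9 = 7, d_2 = (85 - 7^2)/4 = 36/4 = 9, a_2 = floor((9 + 7)/9) = 1.
  m_3 = 9*1 - 7 = 2, d_3 = (85 - 2^2)/9 = 81/9 = 9, a_3 = floor((9 + 2)/9) = 1.
  m_4 = 9*1 - 2 = 7, d_4 = (85 - 7^2)/9 = 36/9 = 4, a_4 = floor((9 + 7)/4) = 4.
  m_5 = 4*4 - 7 = 9, d_5 = (85 - 9^2)/4 = 4/4 = 1, a_5 = floor((9 + 9)/1) = 18.
  m_6 = 1*18 - 9 = 9, d_6 = (85 - 9^2)/1 = 4/1 = 4: (m_6, d_6) = (m_1, d_1) = (9, 4), so from here the quotients repeat a_1, ..., a_5; the period length is 5.
So sqrt(85) = [9; (4, 1, 1, 4, 18)] with period length k = 5.
k is odd, so (p_{k-1}, q_{k-1}) only solves x^2 - 85y^2 = -1 and the fundamental solution of x^2 - 85y^2 = 1 is (p_{2k-1}, q_{2k-1}) = (p_9, q_9); compute convergents through index 9, running through the period twice.
Convergents (p_i = a_i*p_{i-1} + p_{i-2}, q_i = a_i*q_{i-1} + q_{i-2} with p_{-2}=0, p_{-1}=1, q_{-2}=1, q_{-1}=0):
  i=0: a_0=9, p_0 = 9*1 + 0 = 9, q_0 = 9*0 + 1 = 1.
  i=1: a_1=4, p_1 = 4*9 + 1 = 37, q_1 = 4*1 + 0 = 4.
  i=2: a_2=1, p_2 = 1*37 + 9 = 46, q_2 = 1*4 + 1 = 5.
  i=3: a_3=1, p_3 = 1*46 + 37 = 83, q_3 = 1*5 + 4 = 9.
  i=4: a_4=4, p_4 = 4*83 + 46 = 378, q_4 = 4*9 + 5 = 41.
  i=5: a_5=18, p_5 = 18*378 + 83 = 6887, q_5 = 18*41 + 9 = 747.
  i=6: a_6=4, p_6 = 4*6887 + 378 = 27926, q_6 = 4*747 + 41 = 3029.
  i=7: a_7=1, p_7 = 1*27926 + 6887 = 34813, q_7 = 1*3029 + 747 = 3776.
  i=8: a_8=1, p_8 = 1*34813 + 27926 = 62739, q_8 = 1*3776 + 3029 = 6805.
  i=9: a_9=4, p_9 = 4*62739 + 34813 = 285769, q_9 = 4*6805 + 3776 = 30996.
Indeed p_4^2 - 85*q_4^2 = 142884 - 142885 = -1, not +1.
Check: 285769^2 - 85*30996^2 = 81663921361 - 81663921360 = 1, so (x, y) = (285769, 30996) solves the equation, and by the theorem it is the least positive solution.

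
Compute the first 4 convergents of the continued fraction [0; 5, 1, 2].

0/1, 1/5, 1/6, 3/17

Using the convergent recurrence p_i = a_i*p_{i-1} + p_{i-2}, q_i = a_i*q_{i-1} + q_{i-2} with p_{-2}=0, p_{-1}=1, q_{-2}=1, q_{-1}=0:
  i=0: a_0=0, p_0 = 0*1 + 0 = 0, q_0 = 0*0 + 1 = 1.
  i=1: a_1=5, p_1 = 5*0 + 1 = 1, q_1 = 5*1 + 0 = 5.
  i=2: a_2=1, p_2 = 1*1 + 0 = 1, q_2 = 1*5 + 1 = 6.
  i=3: a_3=2, p_3 = 2*1 + 1 = 3, q_3 = 2*6 + 5 = 17.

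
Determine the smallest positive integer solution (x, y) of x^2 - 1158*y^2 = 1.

(x, y) = (1157, 34)

First expand sqrt(1158) as a continued fraction. With x_i = (sqrt(1158) + m_i)/d_i and (m_0, d_0) = (0, 1): a_0 = floor(sqrt(1158)) = 34, since 34^2 = 1156 <= 1158 < 1225 = 35^2.
Iterate m_{i+1} = d_i*a_i - m_i, d_{i+1} = (1158 - m_{i+1}^2)/d_i, a_{i+1} = floor((a_0 + m_{i+1})/d_{i+1}):
  m_1 = 1*34 - 0 = 34, d_1 = (1158 - 34^2)/1 = 2/1 = 2, a_1 = floor((34 + 34)/2) = 34.
  m_2 = 2*34 - 34 = 34, d_2 = (1158 - 34^2)/2 = 2/2 = 1, a_2 = floor((34 + 34)/1) = 68.
  m_3 = 1*68 - 34 = 34, d_3 = (1158 - 34^2)/1 = 2/1 = 2: (m_3, d_3) = (m_1, d_1) = (34, 2), so from here the quotients repeat a_1, a_2; the period length is 2.
So sqrt(1158) = [34; (34, 68)] with period length k = 2.
k is even, so the fundamental solution of x^2 - 1158y^2 = 1 is (p_{k-1}, q_{k-1}) = (p_1, q_1); compute convergents through index 1.
Convergents (p_i = a_i*p_{i-1} + p_{i-2}, q_i = a_i*q_{i-1} + q_{i-2} with p_{-2}=0, p_{-1}=1, q_{-2}=1, q_{-1}=0):
  i=0: a_0=34, p_0 = 34*1 + 0 = 34, q_0 = 34*0 + 1 = 1.
  i=1: a_1=34, p_1 = 34*34 + 1 = 1157, q_1 = 34*1 + 0 = 34.
Check: 1157^2 - 1158*34^2 = 1338649 - 1338648 = 1, so (x, y) = (1157, 34) solves the equation, and by the theorem it is the least positive solution.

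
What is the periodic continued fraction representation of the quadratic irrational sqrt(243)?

[15; (1, 1, 2, 3, 15, 3, 2, 1, 1, 30)]

Write x_i = (sqrt(243) + m_i)/d_i with (m_0, d_0) = (0, 1). a_0 = floor(sqrt(243)) = 15, since 15^2 = 225 <= 243 < 256 = 16^2.
Iterate m_{i+1} = d_i*a_i - m_i, d_{i+1} = (243 - m_{i+1}^2)/d_i, a_{i+1} = floor((a_0 + m_{i+1})/d_{i+1}):
  m_1 = 1*15 - 0 = 15, d_1 = (243 - 15^2)/1 = 18/1 = 18, a_1 = floor((15 + 15)/18) = 1.
  m_2 = 18*1 - 15 = 3, d_2 = (243 - 3^2)/18 = 234/18 = 13, a_2 = floor((15 + 3)/13) = 1.
  m_3 = 13*1 - 3 = 10, d_3 = (243 - 10^2)/13 = 143/13 = 11, a_3 = floor((15 + 10)/11) = 2.
  m_4 = 11*2 - 10 = 12, d_4 = (243 - 12^2)/11 = 99/11 = 9, a_4 = floor((15 + 12)/9) = 3.
  m_5 = 9*3 - 12 = 15, d_5 = (243 - 15^2)/9 = 18/9 = 2, a_5 = floor((15 + 15)/2) = 15.
  m_6 = 2*15 - 15 = 15, d_6 = (243 - 15^2)/2 = 18/2 = 9, a_6 = floor((15 + 15)/9) = 3.
  m_7 = 9*3 - 15 = 12, d_7 = (243 - 12^2)/9 = 99/9 = 11, a_7 = floor((15 + 12)/11) = 2.
  m_8 = 11*2 - 12 = 10, d_8 = (243 - 10^2)/11 = 143/11 = 13, a_8 = floor((15 + 10)/13) = 1.
  m_9 = 13*1 - 10 = 3, d_9 = (243 - 3^2)/13 = 234/13 = 18, a_9 = floor((15 + 3)/18) = 1.
  m_10 = 18*1 - 3 = 15, d_10 = (243 - 15^2)/18 = 18/18 = 1, a_10 = floor((15 + 15)/1) = 30.
  m_11 = 1*30 - 15 = 15, d_11 = (243 - 15^2)/1 = 18/1 = 18: (m_11, d_11) = (m_1, d_1) = (15, 18), so from here the quotients repeat a_1, ..., a_10; the period length is 10.
Hence the expansion of sqrt(243) is a_0 = 15 followed by the repeating block 1, 1, 2, 3, 15, 3, 2, 1, 1, 30 (period 10).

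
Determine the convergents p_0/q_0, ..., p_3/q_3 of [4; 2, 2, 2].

4/1, 9/2, 22/5, 53/12

Using the convergent recurrence p_i = a_i*p_{i-1} + p_{i-2}, q_i = a_i*q_{i-1} + q_{i-2} with p_{-2}=0, p_{-1}=1, q_{-2}=1, q_{-1}=0:
  i=0: a_0=4, p_0 = 4*1 + 0 = 4, q_0 = 4*0 + 1 = 1.
  i=1: a_1=2, p_1 = 2*4 + 1 = 9, q_1 = 2*1 + 0 = 2.
  i=2: a_2=2, p_2 = 2*9 + 4 = 22, q_2 = 2*2 + 1 = 5.
  i=3: a_3=2, p_3 = 2*22 + 9 = 53, q_3 = 2*5 + 2 = 12.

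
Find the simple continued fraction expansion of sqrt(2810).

Write x_i = (sqrt(2810) + m_i)/d_i with (m_0, d_0) = (0, 1). a_0 = floor(sqrt(2810)) = 53, since 53^2 = 2809 <= 2810 < 2916 = 54^2.
Iterate m_{i+1} = d_i*a_i - m_i, d_{i+1} = (2810 - m_{i+1}^2)/d_i, a_{i+1} = floor((a_0 + m_{i+1})/d_{i+1}):
  m_1 = 1*53 - 0 = 53, d_1 = (2810 - 53^2)/1 = 1/1 = 1, a_1 = floor((53 + 53)/1) = 106.
  m_2 = 1*106 - 53 = 53, d_2 = (2810 - 53^2)/1 = 1/1 = 1: (m_2, d_2) = (m_1, d_1) = (53, 1), so from here the quotient a_1 repeats; the period length is 1.
Hence the expansion of sqrt(2810) is a_0 = 53 followed by the repeating block 106 (period 1).

[53; (106)]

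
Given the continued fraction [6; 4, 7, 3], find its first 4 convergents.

6/1, 25/4, 181/29, 568/91

Using the convergent recurrence p_i = a_i*p_{i-1} + p_{i-2}, q_i = a_i*q_{i-1} + q_{i-2} with p_{-2}=0, p_{-1}=1, q_{-2}=1, q_{-1}=0:
  i=0: a_0=6, p_0 = 6*1 + 0 = 6, q_0 = 6*0 + 1 = 1.
  i=1: a_1=4, p_1 = 4*6 + 1 = 25, q_1 = 4*1 + 0 = 4.
  i=2: a_2=7, p_2 = 7*25 + 6 = 181, q_2 = 7*4 + 1 = 29.
  i=3: a_3=3, p_3 = 3*181 + 25 = 568, q_3 = 3*29 + 4 = 91.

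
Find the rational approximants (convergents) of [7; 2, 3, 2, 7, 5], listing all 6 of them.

7/1, 15/2, 52/7, 119/16, 885/119, 4544/611

Using the convergent recurrence p_i = a_i*p_{i-1} + p_{i-2}, q_i = a_i*q_{i-1} + q_{i-2} with p_{-2}=0, p_{-1}=1, q_{-2}=1, q_{-1}=0:
  i=0: a_0=7, p_0 = 7*1 + 0 = 7, q_0 = 7*0 + 1 = 1.
  i=1: a_1=2, p_1 = 2*7 + 1 = 15, q_1 = 2*1 + 0 = 2.
  i=2: a_2=3, p_2 = 3*15 + 7 = 52, q_2 = 3*2 + 1 = 7.
  i=3: a_3=2, p_3 = 2*52 + 15 = 119, q_3 = 2*7 + 2 = 16.
  i=4: a_4=7, p_4 = 7*119 + 52 = 885, q_4 = 7*16 + 7 = 119.
  i=5: a_5=5, p_5 = 5*885 + 119 = 4544, q_5 = 5*119 + 16 = 611.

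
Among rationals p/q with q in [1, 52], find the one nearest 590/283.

98/47

Expand x = 590/283 as a continued fraction with the Euclidean algorithm:
  590 = 2*283 + 24, so a_0 = 2.
  283 = 11*24 + 19, so a_1 = 11.
  24 = 1*19 + 5, so a_2 = 1.
  19 = 3*5 + 4, so a_3 = 3.
  5 = 1*4 + 1, so a_4 = 1.
  4 = 4*1 + 0, so a_5 = 4.
so x = [2; 11, 1, 3, 1, 4].
Convergents (p_i = a_i*p_{i-1} + p_{i-2}, q_i = a_i*q_{i-1} + q_{i-2} with p_{-2}=0, p_{-1}=1, q_{-2}=1, q_{-1}=0), until the denominator exceeds 52:
  i=0: a_0=2, p_0 = 2*1 + 0 = 2, q_0 = 2*0 + 1 = 1.
  i=1: a_1=11, p_1 = 11*2 + 1 = 23, q_1 = 11*1 + 0 = 11.
  i=2: a_2=1, p_2 = 1*23 + 2 = 25, q_2 = 1*11 + 1 = 12.
  i=3: a_3=3, p_3 = 3*25 + 23 = 98, q_3 = 3*12 + 11 = 47.
  i=4: a_4=1, p_4 = 1*98 + 25 = 123, q_4 = 1*47 + 12 = 59.
q_4 = 59 > 52, so the last convergent with denominator <= 52 is p_3/q_3 = 98/47.
The closest fraction with denominator <= 52 is either p_3/q_3 or the intermediate fraction (k*p_3 + p_2)/(k*q_3 + q_2) with the largest k >= 1 whose denominator stays <= 52; these approach x as k grows, and every other convergent or intermediate fraction in range is farther away.
Largest k: floor((52 - q_2)/q_3) = floor((52 - 12)/47) = 0.
Since k = 0, no intermediate fraction beyond p_3/q_3 has denominator <= 52, so the convergent 98/47 is the closest (its error is |590*47 - 98*283|/(283*47) = 4/13301).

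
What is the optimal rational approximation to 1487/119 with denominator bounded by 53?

Expand x = 1487/119 as a continued fraction with the Euclidean algorithm:
  1487 = 12*119 + 59, so a_0 = 12.
  119 = 2*59 + 1, so a_1 = 2.
  59 = 59*1 + 0, so a_2 = 59.
so x = [12; 2, 59].
Convergents (p_i = a_i*p_{i-1} + p_{i-2}, q_i = a_i*q_{i-1} + q_{i-2} with p_{-2}=0, p_{-1}=1, q_{-2}=1, q_{-1}=0), until the denominator exceeds 53:
  i=0: a_0=12, p_0 = 12*1 + 0 = 12, q_0 = 12*0 + 1 = 1.
  i=1: a_1=2, p_1 = 2*12 + 1 = 25, q_1 = 2*1 + 0 = 2.
  i=2: a_2=59, p_2 = 59*25 + 12 = 1487, q_2 = 59*2 + 1 = 119.
q_2 = 119 > 53, so the last convergent with denominator <= 53 is p_1/q_1 = 25/2.
The closest fraction with denominator <= 53 is either p_1/q_1 or the intermediate fraction (k*p_1 + p_0)/(k*q_1 + q_0) with the largest k >= 1 whose denominator stays <= 53; these approach x as k grows, and every other convergent or intermediate fraction in range is farther away.
Largest k: floor((53 - q_0)/q_1) = floor((53 - 1)/2) = 26.
That gives (26*25 + 12)/(26*2 + 1) = 662/53.
Compare the errors: |x - 25/2| = |1487*2 - 25*119|/(119*2) = 1/238, and |x - 662/53| = |1487*53 - 662*119|/(119*53) = 33/6307.
Cross-multiplying, 1*6307 = 6307 < 7854 = 33*238, so 1/238 is smaller: the convergent 25/2 is closer to x than 662/53.

25/2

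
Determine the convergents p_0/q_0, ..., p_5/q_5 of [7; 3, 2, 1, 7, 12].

7/1, 22/3, 51/7, 73/10, 562/77, 6817/934

Using the convergent recurrence p_i = a_i*p_{i-1} + p_{i-2}, q_i = a_i*q_{i-1} + q_{i-2} with p_{-2}=0, p_{-1}=1, q_{-2}=1, q_{-1}=0:
  i=0: a_0=7, p_0 = 7*1 + 0 = 7, q_0 = 7*0 + 1 = 1.
  i=1: a_1=3, p_1 = 3*7 + 1 = 22, q_1 = 3*1 + 0 = 3.
  i=2: a_2=2, p_2 = 2*22 + 7 = 51, q_2 = 2*3 + 1 = 7.
  i=3: a_3=1, p_3 = 1*51 + 22 = 73, q_3 = 1*7 + 3 = 10.
  i=4: a_4=7, p_4 = 7*73 + 51 = 562, q_4 = 7*10 + 7 = 77.
  i=5: a_5=12, p_5 = 12*562 + 73 = 6817, q_5 = 12*77 + 10 = 934.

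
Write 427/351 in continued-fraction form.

[1; 4, 1, 1, 1, 1, 1, 1, 1, 3]

Run the Euclidean algorithm on 427 and 351; the successive quotients are the partial quotients a_0, a_1, ... (each step inverts the fractional part left over by the previous one):
  427 = 1*351 + 76, so a_0 = 1.
  351 = 4*76 + 47, so a_1 = 4.
  76 = 1*47 + 29, so a_2 = 1.
  47 = 1*29 + 18, so a_3 = 1.
  29 = 1*18 + 11, so a_4 = 1.
  18 = 1*11 + 7, so a_5 = 1.
  11 = 1*7 + 4, so a_6 = 1.
  7 = 1*4 + 3, so a_7 = 1.
  4 = 1*3 + 1, so a_8 = 1.
  3 = 3*1 + 0, so a_9 = 3.
The remainder reaches 0 after 10 divisions, so the expansion has 10 partial quotients, read off in order.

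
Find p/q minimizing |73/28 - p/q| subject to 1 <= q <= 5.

13/5

Expand x = 73/28 as a continued fraction with the Euclidean algorithm:
  73 = 2*28 + 17, so a_0 = 2.
  28 = 1*17 + 11, so a_1 = 1.
  17 = 1*11 + 6, so a_2 = 1.
  11 = 1*6 + 5, so a_3 = 1.
  6 = 1*5 + 1, so a_4 = 1.
  5 = 5*1 + 0, so a_5 = 5.
so x = [2; 1, 1, 1, 1, 5].
Convergents (p_i = a_i*p_{i-1} + p_{i-2}, q_i = a_i*q_{i-1} + q_{i-2} with p_{-2}=0, p_{-1}=1, q_{-2}=1, q_{-1}=0), until the denominator exceeds 5:
  i=0: a_0=2, p_0 = 2*1 + 0 = 2, q_0 = 2*0 + 1 = 1.
  i=1: a_1=1, p_1 = 1*2 + 1 = 3, q_1 = 1*1 + 0 = 1.
  i=2: a_2=1, p_2 = 1*3 + 2 = 5, q_2 = 1*1 + 1 = 2.
  i=3: a_3=1, p_3 = 1*5 + 3 = 8, q_3 = 1*2 + 1 = 3.
  i=4: a_4=1, p_4 = 1*8 + 5 = 13, q_4 = 1*3 + 2 = 5.
  i=5: a_5=5, p_5 = 5*13 + 8 = 73, q_5 = 5*5 + 3 = 28.
q_5 = 28 > 5, so the last convergent with denominator <= 5 is p_4/q_4 = 13/5.
The closest fraction with denominator <= 5 is either p_4/q_4 or the intermediate fraction (k*p_4 + p_3)/(k*q_4 + q_3) with the largest k >= 1 whose denominator stays <= 5; these approach x as k grows, and every other convergent or intermediate fraction in range is farther away.
Largest k: floor((5 - q_3)/q_4) = floor((5 - 3)/5) = 0.
Since k = 0, no intermediate fraction beyond p_4/q_4 has denominator <= 5, so the convergent 13/5 is the closest (its error is |73*5 - 13*28|/(28*5) = 1/140).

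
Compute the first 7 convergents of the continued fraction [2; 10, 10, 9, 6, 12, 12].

Using the convergent recurrence p_i = a_i*p_{i-1} + p_{i-2}, q_i = a_i*q_{i-1} + q_{i-2} with p_{-2}=0, p_{-1}=1, q_{-2}=1, q_{-1}=0:
  i=0: a_0=2, p_0 = 2*1 + 0 = 2, q_0 = 2*0 + 1 = 1.
  i=1: a_1=10, p_1 = 10*2 + 1 = 21, q_1 = 10*1 + 0 = 10.
  i=2: a_2=10, p_2 = 10*21 + 2 = 212, q_2 = 10*10 + 1 = 101.
  i=3: a_3=9, p_3 = 9*212 + 21 = 1929, q_3 = 9*101 + 10 = 919.
  i=4: a_4=6, p_4 = 6*1929 + 212 = 11786, q_4 = 6*919 + 101 = 5615.
  i=5: a_5=12, p_5 = 12*11786 + 1929 = 143361, q_5 = 12*5615 + 919 = 68299.
  i=6: a_6=12, p_6 = 12*143361 + 11786 = 1732118, q_6 = 12*68299 + 5615 = 825203.

2/1, 21/10, 212/101, 1929/919, 11786/5615, 143361/68299, 1732118/825203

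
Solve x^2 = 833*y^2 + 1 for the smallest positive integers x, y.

(x, y) = (9478657, 328416)

First expand sqrt(833) as a continued fraction. With x_i = (sqrt(833) + m_i)/d_i and (m_0, d_0) = (0, 1): a_0 = floor(sqrt(833)) = 28, since 28^2 = 784 <= 833 < 841 = 29^2.
Iterate m_{i+1} = d_i*a_i - m_i, d_{i+1} = (833 - m_{i+1}^2)/d_i, a_{i+1} = floor((a_0 + m_{i+1})/d_{i+1}):
  m_1 = 1*28 - 0 = 28, d_1 = (833 - 28^2)/1 = 49/1 = 49, a_1 = floor((28 + 28)/49) = 1.
  m_2 = 49*1 - 28 = 21, d_2 = (833 - 21^2)/49 = 392/49 = 8, a_2 = floor((28 + 21)/8) = 6.
  m_3 = 8*6 - 21 = 27, d_3 = (833 - 27^2)/8 = 104/8 = 13, a_3 = floor((28 + 27)/13) = 4.
  m_4 = 13*4 - 27 = 25, d_4 = (833 - 25^2)/13 = 208/13 = 16, a_4 = floor((28 + 25)/16) = 3.
  m_5 = 16*3 - 25 = 23, d_5 = (833 - 23^2)/16 = 304/16 = 19, a_5 = floor((28 + 23)/19) = 2.
  m_6 = 19*2 - 23 = 15, d_6 = (833 - 15^2)/19 = 608/19 = 32, a_6 = floor((28 + 15)/32) = 1.
  m_7 = 32*1 - 15 = 17, d_7 = (833 - 17^2)/32 = 544/32 = 17, a_7 = floor((28 + 17)/17) = 2.
  m_8 = 17*2 - 17 = 17, d_8 = (833 - 17^2)/17 = 544/17 = 32, a_8 = floor((28 + 17)/32) = 1.
  m_9 = 32*1 - 17 = 15, d_9 = (833 - 15^2)/32 = 608/32 = 19, a_9 = floor((28 + 15)/19) = 2.
  m_10 = 19*2 - 15 = 23, d_10 = (833 - 23^2)/19 = 304/19 = 16, a_10 = floor((28 + 23)/16) = 3.
  m_11 = 16*3 - 23 = 25, d_11 = (833 - 25^2)/16 = 208/16 = 13, a_11 = floor((28 + 25)/13) = 4.
  m_12 = 13*4 - 25 = 27, d_12 = (833 - 27^2)/13 = 104/13 = 8, a_12 = floor((28 + 27)/8) = 6.
  m_13 = 8*6 - 27 = 21, d_13 = (833 - 21^2)/8 = 392/8 = 49, a_13 = floor((28 + 21)/49) = 1.
  m_14 = 49*1 - 21 = 28, d_14 = (833 - 28^2)/49 = 49/49 = 1, a_14 = floor((28 + 28)/1) = 56.
  m_15 = 1*56 - 28 = 28, d_15 = (833 - 28^2)/1 = 49/1 = 49: (m_15, d_15) = (m_1, d_1) = (28, 49), so from here the quotients repeat a_1, ..., a_14; the period length is 14.
So sqrt(833) = [28; (1, 6, 4, 3, 2, 1, 2, 1, 2, 3, 4, 6, 1, 56)] with period length k = 14.
k is even, so the fundamental solution of x^2 - 833y^2 = 1 is (p_{k-1}, q_{k-1}) = (p_13, q_13); compute convergents through index 13.
Convergents (p_i = a_i*p_{i-1} + p_{i-2}, q_i = a_i*q_{i-1} + q_{i-2} with p_{-2}=0, p_{-1}=1, q_{-2}=1, q_{-1}=0):
  i=0: a_0=28, p_0 = 28*1 + 0 = 28, q_0 = 28*0 + 1 = 1.
  i=1: a_1=1, p_1 = 1*28 + 1 = 29, q_1 = 1*1 + 0 = 1.
  i=2: a_2=6, p_2 = 6*29 + 28 = 202, q_2 = 6*1 + 1 = 7.
  i=3: a_3=4, p_3 = 4*202 + 29 = 837, q_3 = 4*7 + 1 = 29.
  i=4: a_4=3, p_4 = 3*837 + 202 = 2713, q_4 = 3*29 + 7 = 94.
  i=5: a_5=2, p_5 = 2*2713 + 837 = 6263, q_5 = 2*94 + 29 = 217.
  i=6: a_6=1, p_6 = 1*6263 + 2713 = 8976, q_6 = 1*217 + 94 = 311.
  i=7: a_7=2, p_7 = 2*8976 + 6263 = 24215, q_7 = 2*311 + 217 = 839.
  i=8: a_8=1, p_8 = 1*24215 + 8976 = 33191, q_8 = 1*839 + 311 = 1150.
  i=9: a_9=2, p_9 = 2*33191 + 24215 = 90597, q_9 = 2*1150 + 839 = 3139.
  i=10: a_10=3, p_10 = 3*90597 + 33191 = 304982, q_10 = 3*3139 + 1150 = 10567.
  i=11: a_11=4, p_11 = 4*304982 + 90597 = 1310525, q_11 = 4*10567 + 3139 = 45407.
  i=12: a_12=6, p_12 = 6*1310525 + 304982 = 8168132, q_12 = 6*45407 + 10567 = 283009.
  i=13: a_13=1, p_13 = 1*8168132 + 1310525 = 9478657, q_13 = 1*283009 + 45407 = 328416.
Check: 9478657^2 - 833*328416^2 = 89844938523649 - 89844938523648 = 1, so (x, y) = (9478657, 328416) solves the equation, and by the theorem it is the least positive solution.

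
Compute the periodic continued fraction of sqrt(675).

Write x_i = (sqrt(675) + m_i)/d_i with (m_0, d_0) = (0, 1). a_0 = floor(sqrt(675)) = 25, since 25^2 = 625 <= 675 < 676 = 26^2.
Iterate m_{i+1} = d_i*a_i - m_i, d_{i+1} = (675 - m_{i+1}^2)/d_i, a_{i+1} = floor((a_0 + m_{i+1})/d_{i+1}):
  m_1 = 1*25 - 0 = 25, d_1 = (675 - 25^2)/1 = 50/1 = 50, a_1 = floor((25 + 25)/50) = 1.
  m_2 = 50*1 - 25 = 25, d_2 = (675 - 25^2)/50 = 50/50 = 1, a_2 = floor((25 + 25)/1) = 50.
  m_3 = 1*50 - 25 = 25, d_3 = (675 - 25^2)/1 = 50/1 = 50: (m_3, d_3) = (m_1, d_1) = (25, 50), so from here the quotients repeat a_1, a_2; the period length is 2.
Hence the expansion of sqrt(675) is a_0 = 25 followed by the repeating block 1, 50 (period 2).

[25; (1, 50)]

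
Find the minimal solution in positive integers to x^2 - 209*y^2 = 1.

First expand sqrt(209) as a continued fraction. With x_i = (sqrt(209) + m_i)/d_i and (m_0, d_0) = (0, 1): a_0 = floor(sqrt(209)) = 14, since 14^2 = 196 <= 209 < 225 = 15^2.
Iterate m_{i+1} = d_i*a_i - m_i, d_{i+1} = (209 - m_{i+1}^2)/d_i, a_{i+1} = floor((a_0 + m_{i+1})/d_{i+1}):
  m_1 = 1*14 - 0 = 14, d_1 = (209 - 14^2)/1 = 13/1 = 13, a_1 = floor((14 + 14)/13) = 2.
  m_2 = 13*2 - 14 = 12, d_2 = (209 - 12^2)/13 = 65/13 = 5, a_2 = floor((14 + 12)/5) = 5.
  m_3 = 5*5 - 12 = 13, d_3 = (209 - 13^2)/5 = 40/5 = 8, a_3 = floor((14 + 13)/8) = 3.
  m_4 = 8*3 - 13 = 11, d_4 = (209 - 11^2)/8 = 88/8 = 11, a_4 = floor((14 + 11)/11) = 2.
  m_5 = 11*2 - 11 = 11, d_5 = (209 - 11^2)/11 = 88/11 = 8, a_5 = floor((14 + 11)/8) = 3.
  m_6 = 8*3 - 11 = 13, d_6 = (209 - 13^2)/8 = 40/8 = 5, a_6 = floor((14 + 13)/5) = 5.
  m_7 = 5*5 - 13 = 12, d_7 = (209 - 12^2)/5 = 65/5 = 13, a_7 = floor((14 + 12)/13) = 2.
  m_8 = 13*2 - 12 = 14, d_8 = (209 - 14^2)/13 = 13/13 = 1, a_8 = floor((14 + 14)/1) = 28.
  m_9 = 1*28 - 14 = 14, d_9 = (209 - 14^2)/1 = 13/1 = 13: (m_9, d_9) = (m_1, d_1) = (14, 13), so from here the quotients repeat a_1, ..., a_8; the period length is 8.
So sqrt(209) = [14; (2, 5, 3, 2, 3, 5, 2, 28)] with period length k = 8.
k is even, so the fundamental solution of x^2 - 209y^2 = 1 is (p_{k-1}, q_{k-1}) = (p_7, q_7); compute convergents through index 7.
Convergents (p_i = a_i*p_{i-1} + p_{i-2}, q_i = a_i*q_{i-1} + q_{i-2} with p_{-2}=0, p_{-1}=1, q_{-2}=1, q_{-1}=0):
  i=0: a_0=14, p_0 = 14*1 + 0 = 14, q_0 = 14*0 + 1 = 1.
  i=1: a_1=2, p_1 = 2*14 + 1 = 29, q_1 = 2*1 + 0 = 2.
  i=2: a_2=5, p_2 = 5*29 + 14 = 159, q_2 = 5*2 + 1 = 11.
  i=3: a_3=3, p_3 = 3*159 + 29 = 506, q_3 = 3*11 + 2 = 35.
  i=4: a_4=2, p_4 = 2*506 + 159 = 1171, q_4 = 2*35 + 11 = 81.
  i=5: a_5=3, p_5 = 3*1171 + 506 = 4019, q_5 = 3*81 + 35 = 278.
  i=6: a_6=5, p_6 = 5*4019 + 1171 = 21266, q_6 = 5*278 + 81 = 1471.
  i=7: a_7=2, p_7 = 2*21266 + 4019 = 46551, q_7 = 2*1471 + 278 = 3220.
Check: 46551^2 - 209*3220^2 = 2166995601 - 2166995600 = 1, so (x, y) = (46551, 3220) solves the equation, and by the theorem it is the least positive solution.

(x, y) = (46551, 3220)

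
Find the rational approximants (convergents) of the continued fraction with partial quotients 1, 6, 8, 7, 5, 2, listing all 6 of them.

Using the convergent recurrence p_i = a_i*p_{i-1} + p_{i-2}, q_i = a_i*q_{i-1} + q_{i-2} with p_{-2}=0, p_{-1}=1, q_{-2}=1, q_{-1}=0:
  i=0: a_0=1, p_0 = 1*1 + 0 = 1, q_0 = 1*0 + 1 = 1.
  i=1: a_1=6, p_1 = 6*1 + 1 = 7, q_1 = 6*1 + 0 = 6.
  i=2: a_2=8, p_2 = 8*7 + 1 = 57, q_2 = 8*6 + 1 = 49.
  i=3: a_3=7, p_3 = 7*57 + 7 = 406, q_3 = 7*49 + 6 = 349.
  i=4: a_4=5, p_4 = 5*406 + 57 = 2087, q_4 = 5*349 + 49 = 1794.
  i=5: a_5=2, p_5 = 2*2087 + 406 = 4580, q_5 = 2*1794 + 349 = 3937.

1/1, 7/6, 57/49, 406/349, 2087/1794, 4580/3937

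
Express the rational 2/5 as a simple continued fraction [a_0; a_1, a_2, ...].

Run the Euclidean algorithm on 2 and 5; the successive quotients are the partial quotients a_0, a_1, ... (each step inverts the fractional part left over by the previous one):
  2 = 0*5 + 2, so a_0 = 0.
  5 = 2*2 + 1, so a_1 = 2.
  2 = 2*1 + 0, so a_2 = 2.
The remainder reaches 0 after 3 divisions, so the expansion has 3 partial quotients, read off in order.

[0; 2, 2]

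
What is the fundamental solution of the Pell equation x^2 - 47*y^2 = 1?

First expand sqrt(47) as a continued fraction. With x_i = (sqrt(47) + m_i)/d_i and (m_0, d_0) = (0, 1): a_0 = floor(sqrt(47)) = 6, since 6^2 = 36 <= 47 < 49 = 7^2.
Iterate m_{i+1} = d_i*a_i - m_i, d_{i+1} = (47 - m_{i+1}^2)/d_i, a_{i+1} = floor((a_0 + m_{i+1})/d_{i+1}):
  m_1 = 1*6 - 0 = 6, d_1 = (47 - 6^2)/1 = 11/1 = 11, a_1 = floor((6 + 6)/11) = 1.
  m_2 = 11*1 - 6 = 5, d_2 = (47 - 5^2)/11 = 22/11 = 2, a_2 = floor((6 + 5)/2) = 5.
  m_3 = 2*5 - 5 = 5, d_3 = (47 - 5^2)/2 = 22/2 = 11, a_3 = floor((6 + 5)/11) = 1.
  m_4 = 11*1 - 5 = 6, d_4 = (47 - 6^2)/11 = 11/11 = 1, a_4 = floor((6 + 6)/1) = 12.
  m_5 = 1*12 - 6 = 6, d_5 = (47 - 6^2)/1 = 11/1 = 11: (m_5, d_5) = (m_1, d_1) = (6, 11), so from here the quotients repeat a_1, ..., a_4; the period length is 4.
So sqrt(47) = [6; (1, 5, 1, 12)] with period length k = 4.
k is even, so the fundamental solution of x^2 - 47y^2 = 1 is (p_{k-1}, q_{k-1}) = (p_3, q_3); compute convergents through index 3.
Convergents (p_i = a_i*p_{i-1} + p_{i-2}, q_i = a_i*q_{i-1} + q_{i-2} with p_{-2}=0, p_{-1}=1, q_{-2}=1, q_{-1}=0):
  i=0: a_0=6, p_0 = 6*1 + 0 = 6, q_0 = 6*0 + 1 = 1.
  i=1: a_1=1, p_1 = 1*6 + 1 = 7, q_1 = 1*1 + 0 = 1.
  i=2: a_2=5, p_2 = 5*7 + 6 = 41, q_2 = 5*1 + 1 = 6.
  i=3: a_3=1, p_3 = 1*41 + 7 = 48, q_3 = 1*6 + 1 = 7.
Check: 48^2 - 47*7^2 = 2304 - 2303 = 1, so (x, y) = (48, 7) solves the equation, and by the theorem it is the least positive solution.

(x, y) = (48, 7)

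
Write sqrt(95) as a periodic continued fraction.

[9; (1, 2, 1, 18)]

Write x_i = (sqrt(95) + m_i)/d_i with (m_0, d_0) = (0, 1). a_0 = floor(sqrt(95)) = 9, since 9^2 = 81 <= 95 < 100 = 10^2.
Iterate m_{i+1} = d_i*a_i - m_i, d_{i+1} = (95 - m_{i+1}^2)/d_i, a_{i+1} = floor((a_0 + m_{i+1})/d_{i+1}):
  m_1 = 1*9 - 0 = 9, d_1 = (95 - 9^2)/1 = 14/1 = 14, a_1 = floor((9 + 9)/14) = 1.
  m_2 = 14*1 - 9 = 5, d_2 = (95 - 5^2)/14 = 70/14 = 5, a_2 = floor((9 + 5)/5) = 2.
  m_3 = 5*2 - 5 = 5, d_3 = (95 - 5^2)/5 = 70/5 = 14, a_3 = floor((9 + 5)/14) = 1.
  m_4 = 14*1 - 5 = 9, d_4 = (95 - 9^2)/14 = 14/14 = 1, a_4 = floor((9 + 9)/1) = 18.
  m_5 = 1*18 - 9 = 9, d_5 = (95 - 9^2)/1 = 14/1 = 14: (m_5, d_5) = (m_1, d_1) = (9, 14), so from here the quotients repeat a_1, ..., a_4; the period length is 4.
Hence the expansion of sqrt(95) is a_0 = 9 followed by the repeating block 1, 2, 1, 18 (period 4).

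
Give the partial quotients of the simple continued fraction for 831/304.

Run the Euclidean algorithm on 831 and 304; the successive quotients are the partial quotients a_0, a_1, ... (each step inverts the fractional part left over by the previous one):
  831 = 2*304 + 223, so a_0 = 2.
  304 = 1*223 + 81, so a_1 = 1.
  223 = 2*81 + 61, so a_2 = 2.
  81 = 1*61 + 20, so a_3 = 1.
  61 = 3*20 + 1, so a_4 = 3.
  20 = 20*1 + 0, so a_5 = 20.
The remainder reaches 0 after 6 divisions, so the expansion has 6 partial quotients, read off in order.

[2; 1, 2, 1, 3, 20]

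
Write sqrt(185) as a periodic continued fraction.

Write x_i = (sqrt(185) + m_i)/d_i with (m_0, d_0) = (0, 1). a_0 = floor(sqrt(185)) = 13, since 13^2 = 169 <= 185 < 196 = 14^2.
Iterate m_{i+1} = d_i*a_i - m_i, d_{i+1} = (185 - m_{i+1}^2)/d_i, a_{i+1} = floor((a_0 + m_{i+1})/d_{i+1}):
  m_1 = 1*13 - 0 = 13, d_1 = (185 - 13^2)/1 = 16/1 = 16, a_1 = floor((13 + 13)/16) = 1.
  m_2 = 16*1 - 13 = 3, d_2 = (185 - 3^2)/16 = 176/16 = 11, a_2 = floor((13 + 3)/11) = 1.
  m_3 = 11*1 - 3 = 8, d_3 = (185 - 8^2)/11 = 121/11 = 11, a_3 = floor((13 + 8)/11) = 1.
  m_4 = 11*1 - 8 = 3, d_4 = (185 - 3^2)/11 = 176/11 = 16, a_4 = floor((13 + 3)/16) = 1.
  m_5 = 16*1 - 3 = 13, d_5 = (185 - 13^2)/16 = 16/16 = 1, a_5 = floor((13 + 13)/1) = 26.
  m_6 = 1*26 - 13 = 13, d_6 = (185 - 13^2)/1 = 16/1 = 16: (m_6, d_6) = (m_1, d_1) = (13, 16), so from here the quotients repeat a_1, ..., a_5; the period length is 5.
Hence the expansion of sqrt(185) is a_0 = 13 followed by the repeating block 1, 1, 1, 1, 26 (period 5).

[13; (1, 1, 1, 1, 26)]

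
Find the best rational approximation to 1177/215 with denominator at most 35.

104/19

Expand x = 1177/215 as a continued fraction with the Euclidean algorithm:
  1177 = 5*215 + 102, so a_0 = 5.
  215 = 2*102 + 11, so a_1 = 2.
  102 = 9*11 + 3, so a_2 = 9.
  11 = 3*3 + 2, so a_3 = 3.
  3 = 1*2 + 1, so a_4 = 1.
  2 = 2*1 + 0, so a_5 = 2.
so x = [5; 2, 9, 3, 1, 2].
Convergents (p_i = a_i*p_{i-1} + p_{i-2}, q_i = a_i*q_{i-1} + q_{i-2} with p_{-2}=0, p_{-1}=1, q_{-2}=1, q_{-1}=0), until the denominator exceeds 35:
  i=0: a_0=5, p_0 = 5*1 + 0 = 5, q_0 = 5*0 + 1 = 1.
  i=1: a_1=2, p_1 = 2*5 + 1 = 11, q_1 = 2*1 + 0 = 2.
  i=2: a_2=9, p_2 = 9*11 + 5 = 104, q_2 = 9*2 + 1 = 19.
  i=3: a_3=3, p_3 = 3*104 + 11 = 323, q_3 = 3*19 + 2 = 59.
q_3 = 59 > 35, so the last convergent with denominator <= 35 is p_2/q_2 = 104/19.
The closest fraction with denominator <= 35 is either p_2/q_2 or the intermediate fraction (k*p_2 + p_1)/(k*q_2 + q_1) with the largest k >= 1 whose denominator stays <= 35; these approach x as k grows, and every other convergent or intermediate fraction in range is farther away.
Largest k: floor((35 - q_1)/q_2) = floor((35 - 2)/19) = 1.
That gives (1*104 + 11)/(1*19 + 2) = 115/21.
Compare the errors: |x - 104/19| = |1177*19 - 104*215|/(215*19) = 3/4085, and |x - 115/21| = |1177*21 - 115*215|/(215*21) = 8/4515.
Cross-multiplying, 3*4515 = 13545 < 32680 = 8*4085, so 3/4085 is smaller: the convergent 104/19 is closer to x than 115/21.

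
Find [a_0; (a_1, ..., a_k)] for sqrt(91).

Write x_i = (sqrt(91) + m_i)/d_i with (m_0, d_0) = (0, 1). a_0 = floor(sqrt(91)) = 9, since 9^2 = 81 <= 91 < 100 = 10^2.
Iterate m_{i+1} = d_i*a_i - m_i, d_{i+1} = (91 - m_{i+1}^2)/d_i, a_{i+1} = floor((a_0 + m_{i+1})/d_{i+1}):
  m_1 = 1*9 - 0 = 9, d_1 = (91 - 9^2)/1 = 10/1 = 10, a_1 = floor((9 + 9)/10) = 1.
  m_2 = 10*1 - 9 = 1, d_2 = (91 - 1^2)/10 = 90/10 = 9, a_2 = floor((9 + 1)/9) = 1.
  m_3 = 9*1 - 1 = 8, d_3 = (91 - 8^2)/9 = 27/9 = 3, a_3 = floor((9 + 8)/3) = 5.
  m_4 = 3*5 - 8 = 7, d_4 = (91 - 7^2)/3 = 42/3 = 14, a_4 = floor((9 + 7)/14) = 1.
  m_5 = 14*1 - 7 = 7, d_5 = (91 - 7^2)/14 = 42/14 = 3, a_5 = floor((9 + 7)/3) = 5.
  m_6 = 3*5 - 7 = 8, d_6 = (91 - 8^2)/3 = 27/3 = 9, a_6 = floor((9 + 8)/9) = 1.
  m_7 = 9*1 - 8 = 1, d_7 = (91 - 1^2)/9 = 90/9 = 10, a_7 = floor((9 + 1)/10) = 1.
  m_8 = 10*1 - 1 = 9, d_8 = (91 - 9^2)/10 = 10/10 = 1, a_8 = floor((9 + 9)/1) = 18.
  m_9 = 1*18 - 9 = 9, d_9 = (91 - 9^2)/1 = 10/1 = 10: (m_9, d_9) = (m_1, d_1) = (9, 10), so from here the quotients repeat a_1, ..., a_8; the period length is 8.
Hence the expansion of sqrt(91) is a_0 = 9 followed by the repeating block 1, 1, 5, 1, 5, 1, 1, 18 (period 8).

[9; (1, 1, 5, 1, 5, 1, 1, 18)]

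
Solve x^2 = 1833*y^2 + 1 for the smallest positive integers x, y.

First expand sqrt(1833) as a continued fraction. With x_i = (sqrt(1833) + m_i)/d_i and (m_0, d_0) = (0, 1): a_0 = floor(sqrt(1833)) = 42, since 42^2 = 1764 <= 1833 < 1849 = 43^2.
Iterate m_{i+1} = d_i*a_i - m_i, d_{i+1} = (1833 - m_{i+1}^2)/d_i, a_{i+1} = floor((a_0 + m_{i+1})/d_{i+1}):
  m_1 = 1*42 - 0 = 42, d_1 = (1833 - 42^2)/1 = 69/1 = 69, a_1 = floor((42 + 42)/69) = 1.
  m_2 = 69*1 - 42 = 27, d_2 = (1833 - 27^2)/69 = 1104/69 = 16, a_2 = floor((42 + 27)/16) = 4.
  m_3 = 16*4 - 27 = 37, d_3 = (1833 - 37^2)/16 = 464/16 = 29, a_3 = floor((42 + 37)/29) = 2.
  m_4 = 29*2 - 37 = 21, d_4 = (1833 - 21^2)/29 = 1392/29 = 48, a_4 = floor((42 + 21)/48) = 1.
  m_5 = 48*1 - 21 = 27, d_5 = (1833 - 27^2)/48 = 1104/48 = 23, a_5 = floor((42 + 27)/23) = 3.
  m_6 = 23*3 - 27 = 42, d_6 = (1833 - 42^2)/23 = 69/23 = 3, a_6 = floor((42 + 42)/3) = 28.
  m_7 = 3*28 - 42 = 42, d_7 = (1833 - 42^2)/3 = 69/3 = 23, a_7 = floor((42 + 42)/23) = 3.
  m_8 = 23*3 - 42 = 27, d_8 = (1833 - 27^2)/23 = 1104/23 = 48, a_8 = floor((42 + 27)/48) = 1.
  m_9 = 48*1 - 27 = 21, d_9 = (1833 - 21^2)/48 = 1392/48 = 29, a_9 = floor((42 + 21)/29) = 2.
  m_10 = 29*2 - 21 = 37, d_10 = (1833 - 37^2)/29 = 464/29 = 16, a_10 = floor((42 + 37)/16) = 4.
  m_11 = 16*4 - 37 = 27, d_11 = (1833 - 27^2)/16 = 1104/16 = 69, a_11 = floor((42 + 27)/69) = 1.
  m_12 = 69*1 - 27 = 42, d_12 = (1833 - 42^2)/69 = 69/69 = 1, a_12 = floor((42 + 42)/1) = 84.
  m_13 = 1*84 - 42 = 42, d_13 = (1833 - 42^2)/1 = 69/1 = 69: (m_13, d_13) = (m_1, d_1) = (42, 69), so from here the quotients repeat a_1, ..., a_12; the period length is 12.
So sqrt(1833) = [42; (1, 4, 2, 1, 3, 28, 3, 1, 2, 4, 1, 84)] with period length k = 12.
k is even, so the fundamental solution of x^2 - 1833y^2 = 1 is (p_{k-1}, q_{k-1}) = (p_11, q_11); compute convergents through index 11.
Convergents (p_i = a_i*p_{i-1} + p_{i-2}, q_i = a_i*q_{i-1} + q_{i-2} with p_{-2}=0, p_{-1}=1, q_{-2}=1, q_{-1}=0):
  i=0: a_0=42, p_0 = 42*1 + 0 = 42, q_0 = 42*0 + 1 = 1.
  i=1: a_1=1, p_1 = 1*42 + 1 = 43, q_1 = 1*1 + 0 = 1.
  i=2: a_2=4, p_2 = 4*43 + 42 = 214, q_2 = 4*1 + 1 = 5.
  i=3: a_3=2, p_3 = 2*214 + 43 = 471, q_3 = 2*5 + 1 = 11.
  i=4: a_4=1, p_4 = 1*471 + 214 = 685, q_4 = 1*11 + 5 = 16.
  i=5: a_5=3, p_5 = 3*685 + 471 = 2526, q_5 = 3*16 + 11 = 59.
  i=6: a_6=28, p_6 = 28*2526 + 685 = 71413, q_6 = 28*59 + 16 = 1668.
  i=7: a_7=3, p_7 = 3*71413 + 2526 = 216765, q_7 = 3*1668 + 59 = 5063.
  i=8: a_8=1, p_8 = 1*216765 + 71413 = 288178, q_8 = 1*5063 + 1668 = 6731.
  i=9: a_9=2, p_9 = 2*288178 + 216765 = 793121, q_9 = 2*6731 + 5063 = 18525.
  i=10: a_10=4, p_10 = 4*793121 + 288178 = 3460662, q_10 = 4*18525 + 6731 = 80831.
  i=11: a_11=1, p_11 = 1*3460662 + 793121 = 4253783, q_11 = 1*80831 + 18525 = 99356.
Check: 4253783^2 - 1833*99356^2 = 18094669811089 - 18094669811088 = 1, so (x, y) = (4253783, 99356) solves the equation, and by the theorem it is the least positive solution.

(x, y) = (4253783, 99356)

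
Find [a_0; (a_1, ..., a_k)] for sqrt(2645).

[51; (2, 3, 20, 3, 2, 102)]

Write x_i = (sqrt(2645) + m_i)/d_i with (m_0, d_0) = (0, 1). a_0 = floor(sqrt(2645)) = 51, since 51^2 = 2601 <= 2645 < 2704 = 52^2.
Iterate m_{i+1} = d_i*a_i - m_i, d_{i+1} = (2645 - m_{i+1}^2)/d_i, a_{i+1} = floor((a_0 + m_{i+1})/d_{i+1}):
  m_1 = 1*51 - 0 = 51, d_1 = (2645 - 51^2)/1 = 44/1 = 44, a_1 = floor((51 + 51)/44) = 2.
  m_2 = 44*2 - 51 = 37, d_2 = (2645 - 37^2)/44 = 1276/44 = 29, a_2 = floor((51 + 37)/29) = 3.
  m_3 = 29*3 - 37 = 50, d_3 = (2645 - 50^2)/29 = 145/29 = 5, a_3 = floor((51 + 50)/5) = 20.
  m_4 = 5*20 - 50 = 50, d_4 = (2645 - 50^2)/5 = 145/5 = 29, a_4 = floor((51 + 50)/29) = 3.
  m_5 = 29*3 - 50 = 37, d_5 = (2645 - 37^2)/29 = 1276/29 = 44, a_5 = floor((51 + 37)/44) = 2.
  m_6 = 44*2 - 37 = 51, d_6 = (2645 - 51^2)/44 = 44/44 = 1, a_6 = floor((51 + 51)/1) = 102.
  m_7 = 1*102 - 51 = 51, d_7 = (2645 - 51^2)/1 = 44/1 = 44: (m_7, d_7) = (m_1, d_1) = (51, 44), so from here the quotients repeat a_1, ..., a_6; the period length is 6.
Hence the expansion of sqrt(2645) is a_0 = 51 followed by the repeating block 2, 3, 20, 3, 2, 102 (period 6).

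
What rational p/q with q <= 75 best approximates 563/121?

335/72

Expand x = 563/121 as a continued fraction with the Euclidean algorithm:
  563 = 4*121 + 79, so a_0 = 4.
  121 = 1*79 + 42, so a_1 = 1.
  79 = 1*42 + 37, so a_2 = 1.
  42 = 1*37 + 5, so a_3 = 1.
  37 = 7*5 + 2, so a_4 = 7.
  5 = 2*2 + 1, so a_5 = 2.
  2 = 2*1 + 0, so a_6 = 2.
so x = [4; 1, 1, 1, 7, 2, 2].
Convergents (p_i = a_i*p_{i-1} + p_{i-2}, q_i = a_i*q_{i-1} + q_{i-2} with p_{-2}=0, p_{-1}=1, q_{-2}=1, q_{-1}=0), until the denominator exceeds 75:
  i=0: a_0=4, p_0 = 4*1 + 0 = 4, q_0 = 4*0 + 1 = 1.
  i=1: a_1=1, p_1 = 1*4 + 1 = 5, q_1 = 1*1 + 0 = 1.
  i=2: a_2=1, p_2 = 1*5 + 4 = 9, q_2 = 1*1 + 1 = 2.
  i=3: a_3=1, p_3 = 1*9 + 5 = 14, q_3 = 1*2 + 1 = 3.
  i=4: a_4=7, p_4 = 7*14 + 9 = 107, q_4 = 7*3 + 2 = 23.
  i=5: a_5=2, p_5 = 2*107 + 14 = 228, q_5 = 2*23 + 3 = 49.
  i=6: a_6=2, p_6 = 2*228 + 107 = 563, q_6 = 2*49 + 23 = 121.
q_6 = 121 > 75, so the last convergent with denominator <= 75 is p_5/q_5 = 228/49.
The closest fraction with denominator <= 75 is either p_5/q_5 or the intermediate fraction (k*p_5 + p_4)/(k*q_5 + q_4) with the largest k >= 1 whose denominator stays <= 75; these approach x as k grows, and every other convergent or intermediate fraction in range is farther away.
Largest k: floor((75 - q_4)/q_5) = floor((75 - 23)/49) = 1.
That gives (1*228 + 107)/(1*49 + 23) = 335/72.
Compare the errors: |x - 228/49| = |563*49 - 228*121|/(121*49) = 1/5929, and |x - 335/72| = |563*72 - 335*121|/(121*72) = 1/8712.
Cross-multiplying, 1*5929 = 5929 < 8712 = 1*8712, so 1/8712 is smaller: the intermediate fraction 335/72 is closer to x than 228/49.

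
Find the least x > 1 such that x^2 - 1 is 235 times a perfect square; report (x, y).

First expand sqrt(235) as a continued fraction. With x_i = (sqrt(235) + m_i)/d_i and (m_0, d_0) = (0, 1): a_0 = floor(sqrt(235)) = 15, since 15^2 = 225 <= 235 < 256 = 16^2.
Iterate m_{i+1} = d_i*a_i - m_i, d_{i+1} = (235 - m_{i+1}^2)/d_i, a_{i+1} = floor((a_0 + m_{i+1})/d_{i+1}):
  m_1 = 1*15 - 0 = 15, d_1 = (235 - 15^2)/1 = 10/1 = 10, a_1 = floor((15 + 15)/10) = 3.
  m_2 = 10*3 - 15 = 15, d_2 = (235 - 15^2)/10 = 10/10 = 1, a_2 = floor((15 + 15)/1) = 30.
  m_3 = 1*30 - 15 = 15, d_3 = (235 - 15^2)/1 = 10/1 = 10: (m_3, d_3) = (m_1, d_1) = (15, 10), so from here the quotients repeat a_1, a_2; the period length is 2.
So sqrt(235) = [15; (3, 30)] with period length k = 2.
k is even, so the fundamental solution of x^2 - 235y^2 = 1 is (p_{k-1}, q_{k-1}) = (p_1, q_1); compute convergents through index 1.
Convergents (p_i = a_i*p_{i-1} + p_{i-2}, q_i = a_i*q_{i-1} + q_{i-2} with p_{-2}=0, p_{-1}=1, q_{-2}=1, q_{-1}=0):
  i=0: a_0=15, p_0 = 15*1 + 0 = 15, q_0 = 15*0 + 1 = 1.
  i=1: a_1=3, p_1 = 3*15 + 1 = 46, q_1 = 3*1 + 0 = 3.
Check: 46^2 - 235*3^2 = 2116 - 2115 = 1, so (x, y) = (46, 3) solves the equation, and by the theorem it is the least positive solution.

(x, y) = (46, 3)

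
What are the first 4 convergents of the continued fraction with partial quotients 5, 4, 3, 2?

5/1, 21/4, 68/13, 157/30

Using the convergent recurrence p_i = a_i*p_{i-1} + p_{i-2}, q_i = a_i*q_{i-1} + q_{i-2} with p_{-2}=0, p_{-1}=1, q_{-2}=1, q_{-1}=0:
  i=0: a_0=5, p_0 = 5*1 + 0 = 5, q_0 = 5*0 + 1 = 1.
  i=1: a_1=4, p_1 = 4*5 + 1 = 21, q_1 = 4*1 + 0 = 4.
  i=2: a_2=3, p_2 = 3*21 + 5 = 68, q_2 = 3*4 + 1 = 13.
  i=3: a_3=2, p_3 = 2*68 + 21 = 157, q_3 = 2*13 + 4 = 30.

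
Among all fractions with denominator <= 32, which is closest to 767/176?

61/14

Expand x = 767/176 as a continued fraction with the Euclidean algorithm:
  767 = 4*176 + 63, so a_0 = 4.
  176 = 2*63 + 50, so a_1 = 2.
  63 = 1*50 + 13, so a_2 = 1.
  50 = 3*13 + 11, so a_3 = 3.
  13 = 1*11 + 2, so a_4 = 1.
  11 = 5*2 + 1, so a_5 = 5.
  2 = 2*1 + 0, so a_6 = 2.
so x = [4; 2, 1, 3, 1, 5, 2].
Convergents (p_i = a_i*p_{i-1} + p_{i-2}, q_i = a_i*q_{i-1} + q_{i-2} with p_{-2}=0, p_{-1}=1, q_{-2}=1, q_{-1}=0), until the denominator exceeds 32:
  i=0: a_0=4, p_0 = 4*1 + 0 = 4, q_0 = 4*0 + 1 = 1.
  i=1: a_1=2, p_1 = 2*4 + 1 = 9, q_1 = 2*1 + 0 = 2.
  i=2: a_2=1, p_2 = 1*9 + 4 = 13, q_2 = 1*2 + 1 = 3.
  i=3: a_3=3, p_3 = 3*13 + 9 = 48, q_3 = 3*3 + 2 = 11.
  i=4: a_4=1, p_4 = 1*48 + 13 = 61, q_4 = 1*11 + 3 = 14.
  i=5: a_5=5, p_5 = 5*61 + 48 = 353, q_5 = 5*14 + 11 = 81.
q_5 = 81 > 32, so the last convergent with denominator <= 32 is p_4/q_4 = 61/14.
The closest fraction with denominator <= 32 is either p_4/q_4 or the intermediate fraction (k*p_4 + p_3)/(k*q_4 + q_3) with the largest k >= 1 whose denominator stays <= 32; these approach x as k grows, and every other convergent or intermediate fraction in range is farther away.
Largest k: floor((32 - q_3)/q_4) = floor((32 - 11)/14) = 1.
That gives (1*61 + 48)/(1*14 + 11) = 109/25.
Compare the errors: |x - 61/14| = |767*14 - 61*176|/(176*14) = 2/2464, and |x - 109/25| = |767*25 - 109*176|/(176*25) = 9/4400.
Cross-multiplying, 2*4400 = 8800 < 22176 = 9*2464, so 2/2464 is smaller: the convergent 61/14 is closer to x than 109/25.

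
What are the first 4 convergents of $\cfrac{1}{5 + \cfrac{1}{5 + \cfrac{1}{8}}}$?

0/1, 1/5, 5/26, 41/213

Using the convergent recurrence p_i = a_i*p_{i-1} + p_{i-2}, q_i = a_i*q_{i-1} + q_{i-2} with p_{-2}=0, p_{-1}=1, q_{-2}=1, q_{-1}=0:
  i=0: a_0=0, p_0 = 0*1 + 0 = 0, q_0 = 0*0 + 1 = 1.
  i=1: a_1=5, p_1 = 5*0 + 1 = 1, q_1 = 5*1 + 0 = 5.
  i=2: a_2=5, p_2 = 5*1 + 0 = 5, q_2 = 5*5 + 1 = 26.
  i=3: a_3=8, p_3 = 8*5 + 1 = 41, q_3 = 8*26 + 5 = 213.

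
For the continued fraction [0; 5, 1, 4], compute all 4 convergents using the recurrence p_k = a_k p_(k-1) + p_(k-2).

0/1, 1/5, 1/6, 5/29

Using the convergent recurrence p_i = a_i*p_{i-1} + p_{i-2}, q_i = a_i*q_{i-1} + q_{i-2} with p_{-2}=0, p_{-1}=1, q_{-2}=1, q_{-1}=0:
  i=0: a_0=0, p_0 = 0*1 + 0 = 0, q_0 = 0*0 + 1 = 1.
  i=1: a_1=5, p_1 = 5*0 + 1 = 1, q_1 = 5*1 + 0 = 5.
  i=2: a_2=1, p_2 = 1*1 + 0 = 1, q_2 = 1*5 + 1 = 6.
  i=3: a_3=4, p_3 = 4*1 + 1 = 5, q_3 = 4*6 + 5 = 29.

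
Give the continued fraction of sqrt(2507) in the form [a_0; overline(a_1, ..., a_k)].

Write x_i = (sqrt(2507) + m_i)/d_i with (m_0, d_0) = (0, 1). a_0 = floor(sqrt(2507)) = 50, since 50^2 = 2500 <= 2507 < 2601 = 51^2.
Iterate m_{i+1} = d_i*a_i - m_i, d_{i+1} = (2507 - m_{i+1}^2)/d_i, a_{i+1} = floor((a_0 + m_{i+1})/d_{i+1}):
  m_1 = 1*50 - 0 = 50, d_1 = (2507 - 50^2)/1 = 7/1 = 7, a_1 = floor((50 + 50)/7) = 14.
  m_2 = 7*14 - 50 = 48, d_2 = (2507 - 48^2)/7 = 203/7 = 29, a_2 = floor((50 + 48)/29) = 3.
  m_3 = 29*3 - 48 = 39, d_3 = (2507 - 39^2)/29 = 986/29 = 34, a_3 = floor((50 + 39)/34) = 2.
  m_4 = 34*2 - 39 = 29, d_4 = (2507 - 29^2)/34 = 1666/34 = 49, a_4 = floor((50 + 29)/49) = 1.
  m_5 = 49*1 - 29 = 20, d_5 = (2507 - 20^2)/49 = 2107/49 = 43, a_5 = floor((50 + 20)/43) = 1.
  m_6 = 43*1 - 20 = 23, d_6 = (2507 - 23^2)/43 = 1978/43 = 46, a_6 = floor((50 + 23)/46) = 1.
  m_7 = 46*1 - 23 = 23, d_7 = (2507 - 23^2)/46 = 1978/46 = 43, a_7 = floor((50 + 23)/43) = 1.
  m_8 = 43*1 - 23 = 20, d_8 = (2507 - 20^2)/43 = 2107/43 = 49, a_8 = floor((50 + 20)/49) = 1.
  m_9 = 49*1 - 20 = 29, d_9 = (2507 - 29^2)/49 = 1666/49 = 34, a_9 = floor((50 + 29)/34) = 2.
  m_10 = 34*2 - 29 = 39, d_10 = (2507 - 39^2)/34 = 986/34 = 29, a_10 = floor((50 + 39)/29) = 3.
  m_11 = 29*3 - 39 = 48, d_11 = (2507 - 48^2)/29 = 203/29 = 7, a_11 = floor((50 + 48)/7) = 14.
  m_12 = 7*14 - 48 = 50, d_12 = (2507 - 50^2)/7 = 7/7 = 1, a_12 = floor((50 + 50)/1) = 100.
  m_13 = 1*100 - 50 = 50, d_13 = (2507 - 50^2)/1 = 7/1 = 7: (m_13, d_13) = (m_1, d_1) = (50, 7), so from here the quotients repeat a_1, ..., a_12; the period length is 12.
Hence the expansion of sqrt(2507) is a_0 = 50 followed by the repeating block 14, 3, 2, 1, 1, 1, 1, 1, 2, 3, 14, 100 (period 12).

[50; overline(14, 3, 2, 1, 1, 1, 1, 1, 2, 3, 14, 100)]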